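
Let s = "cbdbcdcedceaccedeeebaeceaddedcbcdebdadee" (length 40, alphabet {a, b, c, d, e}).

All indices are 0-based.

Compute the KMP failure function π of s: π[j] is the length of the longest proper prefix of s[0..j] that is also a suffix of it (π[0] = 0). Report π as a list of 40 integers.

[0, 0, 0, 0, 1, 0, 1, 0, 0, 1, 0, 0, 1, 1, 0, 0, 0, 0, 0, 0, 0, 0, 1, 0, 0, 0, 0, 0, 0, 1, 2, 1, 0, 0, 0, 0, 0, 0, 0, 0]

π[0] = 0
j=1 s[j]='b': π[1]=0 (border '')
j=2 s[j]='d': π[2]=0 (border '')
j=3 s[j]='b': π[3]=0 (border '')
j=4 s[j]='c': π[4]=1 (border 'c')
j=5 s[j]='d': k: 1→0; π[5]=0 (border '')
j=6 s[j]='c': π[6]=1 (border 'c')
j=7 s[j]='e': k: 1→0; π[7]=0 (border '')
j=8 s[j]='d': π[8]=0 (border '')
j=9 s[j]='c': π[9]=1 (border 'c')
j=10 s[j]='e': k: 1→0; π[10]=0 (border '')
j=11 s[j]='a': π[11]=0 (border '')
j=12 s[j]='c': π[12]=1 (border 'c')
j=13 s[j]='c': k: 1→0; π[13]=1 (border 'c')
j=14 s[j]='e': k: 1→0; π[14]=0 (border '')
j=15 s[j]='d': π[15]=0 (border '')
j=16 s[j]='e': π[16]=0 (border '')
j=17 s[j]='e': π[17]=0 (border '')
j=18 s[j]='e': π[18]=0 (border '')
j=19 s[j]='b': π[19]=0 (border '')
j=20 s[j]='a': π[20]=0 (border '')
j=21 s[j]='e': π[21]=0 (border '')
j=22 s[j]='c': π[22]=1 (border 'c')
j=23 s[j]='e': k: 1→0; π[23]=0 (border '')
j=24 s[j]='a': π[24]=0 (border '')
j=25 s[j]='d': π[25]=0 (border '')
j=26 s[j]='d': π[26]=0 (border '')
j=27 s[j]='e': π[27]=0 (border '')
j=28 s[j]='d': π[28]=0 (border '')
j=29 s[j]='c': π[29]=1 (border 'c')
j=30 s[j]='b': π[30]=2 (border 'cb')
j=31 s[j]='c': k: 2→0; π[31]=1 (border 'c')
j=32 s[j]='d': k: 1→0; π[32]=0 (border '')
j=33 s[j]='e': π[33]=0 (border '')
j=34 s[j]='b': π[34]=0 (border '')
j=35 s[j]='d': π[35]=0 (border '')
j=36 s[j]='a': π[36]=0 (border '')
j=37 s[j]='d': π[37]=0 (border '')
j=38 s[j]='e': π[38]=0 (border '')
j=39 s[j]='e': π[39]=0 (border '')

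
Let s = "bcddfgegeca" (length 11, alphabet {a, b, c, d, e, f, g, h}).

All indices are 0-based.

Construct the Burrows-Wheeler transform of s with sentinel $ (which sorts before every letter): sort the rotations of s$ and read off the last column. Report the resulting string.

rank  rotation      last
    0  $bcddfgegeca  a
    1  a$bcddfgegec  c
    2  bcddfgegeca$  $
    3  ca$bcddfgege  e
    4  cddfgegeca$b  b
    5  ddfgegeca$bc  c
    6  dfgegeca$bcd  d
    7  eca$bcddfgeg  g
    8  egeca$bcddfg  g
    9  fgegeca$bcdd  d
   10  geca$bcddfge  e
   11  gegeca$bcddf  f

ac$ebcdggdef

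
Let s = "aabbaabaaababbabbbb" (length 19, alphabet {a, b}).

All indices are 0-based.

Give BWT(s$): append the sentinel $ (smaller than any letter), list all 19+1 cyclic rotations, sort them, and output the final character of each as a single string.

rank  rotation              last
    0  $aabbaabaaababbabbbb  b
    1  aaababbabbbb$aabbaab  b
    2  aabaaababbabbbb$aabb  b
    3  aababbabbbb$aabbaaba  a
    4  aabbaabaaababbabbbb$  $
    5  abaaababbabbbb$aabba  a
    6  ababbabbbb$aabbaabaa  a
    7  abbaabaaababbabbbb$a  a
    8  abbabbbb$aabbaabaaab  b
    9  abbbb$aabbaabaaababb  b
   10  b$aabbaabaaababbabbb  b
   11  baaababbabbbb$aabbaa  a
   12  baabaaababbabbbb$aab  b
   13  babbabbbb$aabbaabaaa  a
   14  babbbb$aabbaabaaabab  b
   15  bb$aabbaabaaababbabb  b
   16  bbaabaaababbabbbb$aa  a
   17  bbabbbb$aabbaabaaaba  a
   18  bbb$aabbaabaaababbab  b
   19  bbbb$aabbaabaaababba  a

bbba$aaabbbababbaaba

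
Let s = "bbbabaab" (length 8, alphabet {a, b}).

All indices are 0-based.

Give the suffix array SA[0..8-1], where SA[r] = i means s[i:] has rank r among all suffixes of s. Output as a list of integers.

[5, 6, 3, 7, 4, 2, 1, 0]

rank→(start, suffix):
  0 → (5, 'aab')
  1 → (6, 'ab')
  2 → (3, 'abaab')
  3 → (7, 'b')
  4 → (4, 'baab')
  5 → (2, 'babaab')
  6 → (1, 'bbabaab')
  7 → (0, 'bbbabaab')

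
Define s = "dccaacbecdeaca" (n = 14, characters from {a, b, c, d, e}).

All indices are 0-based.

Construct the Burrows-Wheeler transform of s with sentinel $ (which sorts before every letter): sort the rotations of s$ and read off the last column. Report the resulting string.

acceacacade$cdb

rank  rotation         last
    0  $dccaacbecdeaca  a
    1  a$dccaacbecdeac  c
    2  aacbecdeaca$dcc  c
    3  aca$dccaacbecde  e
    4  acbecdeaca$dcca  a
    5  becdeaca$dccaac  c
    6  ca$dccaacbecdea  a
    7  caacbecdeaca$dc  c
    8  cbecdeaca$dccaa  a
    9  ccaacbecdeaca$d  d
   10  cdeaca$dccaacbe  e
   11  dccaacbecdeaca$  $
   12  deaca$dccaacbec  c
   13  eaca$dccaacbecd  d
   14  ecdeaca$dccaacb  b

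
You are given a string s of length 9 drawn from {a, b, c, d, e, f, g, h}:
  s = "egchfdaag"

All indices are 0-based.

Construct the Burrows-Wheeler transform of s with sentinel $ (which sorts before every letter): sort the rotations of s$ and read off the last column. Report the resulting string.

gdagf$haec

rank  rotation    last
    0  $egchfdaag  g
    1  aag$egchfd  d
    2  ag$egchfda  a
    3  chfdaag$eg  g
    4  daag$egchf  f
    5  egchfdaag$  $
    6  fdaag$egch  h
    7  g$egchfdaa  a
    8  gchfdaag$e  e
    9  hfdaag$egc  c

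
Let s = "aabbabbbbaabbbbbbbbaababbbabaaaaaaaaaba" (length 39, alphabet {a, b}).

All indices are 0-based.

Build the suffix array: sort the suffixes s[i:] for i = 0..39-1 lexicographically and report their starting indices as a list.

rank→(start, suffix):
  0 → (38, 'a')
  1 → (28, 'aaaaaaaaaba')
  2 → (29, 'aaaaaaaaba')
  3 → (30, 'aaaaaaaba')
  4 → (31, 'aaaaaaba')
  5 → (32, 'aaaaaba')
  6 → (33, 'aaaaba')
  7 → (34, 'aaaba')
  8 → (35, 'aaba')
  9 → (19, 'aababbbabaaaaaaaaaba')
  10 → (0, 'aabbabbbbaabbbbbbbbaababbbabaaaaaaaaaba')
  11 → (9, 'aabbbbbbbbaababbbabaaaaaaaaaba')
  12 → (36, 'aba')
  13 → (26, 'abaaaaaaaaaba')
  14 → (20, 'ababbbabaaaaaaaaaba')
  15 → (1, 'abbabbbbaabbbbbbbbaababbbabaaaaaaaaaba')
  16 → (22, 'abbbabaaaaaaaaaba')
  17 → (4, 'abbbbaabbbbbbbbaababbbabaaaaaaaaaba')
  18 → (10, 'abbbbbbbbaababbbabaaaaaaaaaba')
  19 → (37, 'ba')
  20 → (27, 'baaaaaaaaaba')
  21 → (18, 'baababbbabaaaaaaaaaba')
  22 → (8, 'baabbbbbbbbaababbbabaaaaaaaaaba')
  23 → (25, 'babaaaaaaaaaba')
  24 → (21, 'babbbabaaaaaaaaaba')
  25 → (3, 'babbbbaabbbbbbbbaababbbabaaaaaaaaaba')
  26 → (17, 'bbaababbbabaaaaaaaaaba')
  27 → (7, 'bbaabbbbbbbbaababbbabaaaaaaaaaba')
  28 → (24, 'bbabaaaaaaaaaba')
  29 → (2, 'bbabbbbaabbbbbbbbaababbbabaaaaaaaaaba')
  30 → (16, 'bbbaababbbabaaaaaaaaaba')
  31 → (6, 'bbbaabbbbbbbbaababbbabaaaaaaaaaba')
  32 → (23, 'bbbabaaaaaaaaaba')
  33 → (15, 'bbbbaababbbabaaaaaaaaaba')
  34 → (5, 'bbbbaabbbbbbbbaababbbabaaaaaaaaaba')
  35 → (14, 'bbbbbaababbbabaaaaaaaaaba')
  36 → (13, 'bbbbbbaababbbabaaaaaaaaaba')
  37 → (12, 'bbbbbbbaababbbabaaaaaaaaaba')
  38 → (11, 'bbbbbbbbaababbbabaaaaaaaaaba')

[38, 28, 29, 30, 31, 32, 33, 34, 35, 19, 0, 9, 36, 26, 20, 1, 22, 4, 10, 37, 27, 18, 8, 25, 21, 3, 17, 7, 24, 2, 16, 6, 23, 15, 5, 14, 13, 12, 11]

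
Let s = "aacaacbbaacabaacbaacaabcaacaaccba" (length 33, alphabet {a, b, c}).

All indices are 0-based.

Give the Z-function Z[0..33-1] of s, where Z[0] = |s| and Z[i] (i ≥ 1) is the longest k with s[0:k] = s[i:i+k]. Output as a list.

[33, 1, 0, 3, 1, 0, 0, 0, 4, 1, 0, 1, 0, 3, 1, 0, 0, 5, 1, 0, 2, 1, 0, 0, 6, 1, 0, 3, 1, 0, 0, 0, 1]

Z[0]=33
i=1: fresh scan; Z[1]=1 grow→box=[1,2)
i=2: fresh scan; Z[2]=0
i=3: fresh scan; Z[3]=3 grow→box=[3,6)
i=4: min(r-i=2, Z[1]=1)=1; Z[4]=1
i=5: min(r-i=1, Z[2]=0)=0; Z[5]=0
i=6: fresh scan; Z[6]=0
i=7: fresh scan; Z[7]=0
i=8: fresh scan; Z[8]=4 grow→box=[8,12)
i=9: min(r-i=3, Z[1]=1)=1; Z[9]=1
i=10: min(r-i=2, Z[2]=0)=0; Z[10]=0
i=11: min(r-i=1, Z[3]=3)=1; Z[11]=1
i=12: fresh scan; Z[12]=0
i=13: fresh scan; Z[13]=3 grow→box=[13,16)
i=14: min(r-i=2, Z[1]=1)=1; Z[14]=1
i=15: min(r-i=1, Z[2]=0)=0; Z[15]=0
i=16: fresh scan; Z[16]=0
i=17: fresh scan; Z[17]=5 grow→box=[17,22)
i=18: min(r-i=4, Z[1]=1)=1; Z[18]=1
i=19: min(r-i=3, Z[2]=0)=0; Z[19]=0
i=20: min(r-i=2, Z[3]=3)=2; Z[20]=2
i=21: min(r-i=1, Z[4]=1)=1; Z[21]=1
i=22: fresh scan; Z[22]=0
i=23: fresh scan; Z[23]=0
i=24: fresh scan; Z[24]=6 grow→box=[24,30)
i=25: min(r-i=5, Z[1]=1)=1; Z[25]=1
i=26: min(r-i=4, Z[2]=0)=0; Z[26]=0
i=27: min(r-i=3, Z[3]=3)=3; Z[27]=3
i=28: min(r-i=2, Z[4]=1)=1; Z[28]=1
i=29: min(r-i=1, Z[5]=0)=0; Z[29]=0
i=30: fresh scan; Z[30]=0
i=31: fresh scan; Z[31]=0
i=32: fresh scan; Z[32]=1 grow→box=[32,33)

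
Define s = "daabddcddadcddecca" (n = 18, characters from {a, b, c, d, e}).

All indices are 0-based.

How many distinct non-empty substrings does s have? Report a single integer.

150

rank→(start, suffix):
  0 → (17, 'a')
  1 → (1, 'aabddcddadcddecca')
  2 → (2, 'abddcddadcddecca')
  3 → (9, 'adcddecca')
  4 → (3, 'bddcddadcddecca')
  5 → (16, 'ca')
  6 → (15, 'cca')
  7 → (6, 'cddadcddecca')
  8 → (11, 'cddecca')
  9 → (0, 'daabddcddadcddecca')
  10 → (8, 'dadcddecca')
  11 → (5, 'dcddadcddecca')
  12 → (10, 'dcddecca')
  13 → (7, 'ddadcddecca')
  14 → (4, 'ddcddadcddecca')
  15 → (12, 'ddecca')
  16 → (13, 'decca')
  17 → (14, 'ecca')

SA = [17, 1, 2, 9, 3, 16, 15, 6, 11, 0, 8, 5, 10, 7, 4, 12, 13, 14]
i: (SA[i-1],SA[i]) lcp shared
  1: (17,1) 1 'a'
  2: (1,2) 1 'a'
  3: (2,9) 1 'a'
  4: (9,3) 0 ''
  5: (3,16) 0 ''
  6: (16,15) 1 'c'
  7: (15,6) 1 'c'
  8: (6,11) 3 'cdd'
  9: (11,0) 0 ''
  10: (0,8) 2 'da'
  11: (8,5) 1 'd'
  12: (5,10) 4 'dcdd'
  13: (10,7) 1 'd'
  14: (7,4) 2 'dd'
  15: (4,12) 2 'dd'
  16: (12,13) 1 'd'
  17: (13,14) 0 ''

n(n+1)/2 = 18·19/2 = 171
Σ LCP = 0 + 1 + 1 + 1 + 0 + 0 + 1 + 1 + 3 + 0 + 2 + 1 + 4 + 1 + 2 + 2 + 1 + 0 = 21
distinct = 171 − 21 = 150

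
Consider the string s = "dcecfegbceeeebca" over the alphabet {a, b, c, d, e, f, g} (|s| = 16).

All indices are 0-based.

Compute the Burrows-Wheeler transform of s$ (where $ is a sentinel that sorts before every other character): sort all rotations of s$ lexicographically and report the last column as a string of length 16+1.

rank  rotation           last
    0  $dcecfegbceeeebca  a
    1  a$dcecfegbceeeebc  c
    2  bca$dcecfegbceeee  e
    3  bceeeebca$dcecfeg  g
    4  ca$dcecfegbceeeeb  b
    5  cecfegbceeeebca$d  d
    6  ceeeebca$dcecfegb  b
    7  cfegbceeeebca$dce  e
    8  dcecfegbceeeebca$  $
    9  ebca$dcecfegbceee  e
   10  ecfegbceeeebca$dc  c
   11  eebca$dcecfegbcee  e
   12  eeebca$dcecfegbce  e
   13  eeeebca$dcecfegbc  c
   14  egbceeeebca$dcecf  f
   15  fegbceeeebca$dcec  c
   16  gbceeeebca$dcecfe  e

acegbdbe$eceecfce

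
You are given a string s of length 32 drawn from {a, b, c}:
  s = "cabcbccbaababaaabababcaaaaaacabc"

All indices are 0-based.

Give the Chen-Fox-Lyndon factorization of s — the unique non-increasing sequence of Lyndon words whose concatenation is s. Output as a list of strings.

emit factor 1: 'c' (i=0, period=1)
emit factor 2: 'abcbccb' (i=1, period=7)
emit factor 3: 'aabab' (i=8, period=5)
emit factor 4: 'aaabababc' (i=13, period=9)
emit factor 5: 'aaaaaacabc' (i=22, period=10)

["c", "abcbccb", "aabab", "aaabababc", "aaaaaacabc"]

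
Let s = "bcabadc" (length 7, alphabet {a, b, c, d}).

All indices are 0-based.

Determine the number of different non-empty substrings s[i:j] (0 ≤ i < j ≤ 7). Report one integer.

25

rank | idx | suffix
   0 |   2 | abadc
   1 |   4 | adc
   2 |   3 | badc
   3 |   0 | bcabadc
   4 |   6 | c
   5 |   1 | cabadc
   6 |   5 | dc

SA = [2, 4, 3, 0, 6, 1, 5]
[i] adj suffixes → lcp
  [1] 2/4 → 1 ('a')
  [2] 4/3 → 0 ('')
  [3] 3/0 → 1 ('b')
  [4] 0/6 → 0 ('')
  [5] 6/1 → 1 ('c')
  [6] 1/5 → 0 ('')

n(n+1)/2 = 7·8/2 = 28
Σ LCP = 0 + 1 + 0 + 1 + 0 + 1 + 0 = 3
distinct = 28 − 3 = 25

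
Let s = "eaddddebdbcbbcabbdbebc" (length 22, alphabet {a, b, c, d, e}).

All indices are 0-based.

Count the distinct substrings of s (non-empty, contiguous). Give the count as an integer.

226

sorted suffixes:
  #0 SA[0]=14  'abbdbebc'
  #1 SA[1]=1  'addddebdbcbbcabbdbebc'
  #2 SA[2]=11  'bbcabbdbebc'
  #3 SA[3]=15  'bbdbebc'
  #4 SA[4]=20  'bc'
  #5 SA[5]=12  'bcabbdbebc'
  #6 SA[6]=9  'bcbbcabbdbebc'
  #7 SA[7]=7  'bdbcbbcabbdbebc'
  #8 SA[8]=16  'bdbebc'
  #9 SA[9]=18  'bebc'
  #10 SA[10]=21  'c'
  #11 SA[11]=13  'cabbdbebc'
  #12 SA[12]=10  'cbbcabbdbebc'
  #13 SA[13]=8  'dbcbbcabbdbebc'
  #14 SA[14]=17  'dbebc'
  #15 SA[15]=2  'ddddebdbcbbcabbdbebc'
  #16 SA[16]=3  'dddebdbcbbcabbdbebc'
  #17 SA[17]=4  'ddebdbcbbcabbdbebc'
  #18 SA[18]=5  'debdbcbbcabbdbebc'
  #19 SA[19]=0  'eaddddebdbcbbcabbdbebc'
  #20 SA[20]=19  'ebc'
  #21 SA[21]=6  'ebdbcbbcabbdbebc'

SA = [14, 1, 11, 15, 20, 12, 9, 7, 16, 18, 21, 13, 10, 8, 17, 2, 3, 4, 5, 0, 19, 6]
i: (SA[i-1],SA[i]) lcp shared
  1: (14,1) 1 'a'
  2: (1,11) 0 ''
  3: (11,15) 2 'bb'
  4: (15,20) 1 'b'
  5: (20,12) 2 'bc'
  6: (12,9) 2 'bc'
  7: (9,7) 1 'b'
  8: (7,16) 3 'bdb'
  9: (16,18) 1 'b'
  10: (18,21) 0 ''
  11: (21,13) 1 'c'
  12: (13,10) 1 'c'
  13: (10,8) 0 ''
  14: (8,17) 2 'db'
  15: (17,2) 1 'd'
  16: (2,3) 3 'ddd'
  17: (3,4) 2 'dd'
  18: (4,5) 1 'd'
  19: (5,0) 0 ''
  20: (0,19) 1 'e'
  21: (19,6) 2 'eb'

n(n+1)/2 = 22·23/2 = 253
Σ LCP = 0 + 1 + 0 + 2 + 1 + 2 + 2 + 1 + 3 + 1 + 0 + 1 + 1 + 0 + 2 + 1 + 3 + 2 + 1 + 0 + 1 + 2 = 27
distinct = 253 − 27 = 226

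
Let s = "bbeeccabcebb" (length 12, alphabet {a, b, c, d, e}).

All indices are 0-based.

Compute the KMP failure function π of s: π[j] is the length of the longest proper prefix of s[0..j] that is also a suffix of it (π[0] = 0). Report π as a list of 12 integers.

π[0] = 0
j=1 s[j]='b': π[1]=1 (border 'b')
j=2 s[j]='e': k: 1→0; π[2]=0 (border '')
j=3 s[j]='e': π[3]=0 (border '')
j=4 s[j]='c': π[4]=0 (border '')
j=5 s[j]='c': π[5]=0 (border '')
j=6 s[j]='a': π[6]=0 (border '')
j=7 s[j]='b': π[7]=1 (border 'b')
j=8 s[j]='c': k: 1→0; π[8]=0 (border '')
j=9 s[j]='e': π[9]=0 (border '')
j=10 s[j]='b': π[10]=1 (border 'b')
j=11 s[j]='b': π[11]=2 (border 'bb')

[0, 1, 0, 0, 0, 0, 0, 1, 0, 0, 1, 2]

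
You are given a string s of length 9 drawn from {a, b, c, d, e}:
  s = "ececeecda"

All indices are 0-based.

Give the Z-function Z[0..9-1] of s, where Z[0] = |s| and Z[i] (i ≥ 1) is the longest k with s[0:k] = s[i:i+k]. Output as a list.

[9, 0, 3, 0, 1, 2, 0, 0, 0]

Z[0]=9
i=1: fresh scan; Z[1]=0
i=2: fresh scan; Z[2]=3 scan→box=[2,5)
i=3: min(r-i=2, Z[1]=0)=0; Z[3]=0
i=4: min(r-i=1, Z[2]=3)=1; Z[4]=1
i=5: fresh scan; Z[5]=2 scan→box=[5,7)
i=6: min(r-i=1, Z[1]=0)=0; Z[6]=0
i=7: fresh scan; Z[7]=0
i=8: fresh scan; Z[8]=0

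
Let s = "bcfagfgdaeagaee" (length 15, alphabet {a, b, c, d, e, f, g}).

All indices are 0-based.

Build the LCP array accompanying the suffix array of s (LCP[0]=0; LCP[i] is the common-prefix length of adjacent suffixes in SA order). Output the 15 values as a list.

[0, 2, 1, 2, 0, 0, 0, 0, 1, 1, 0, 1, 0, 1, 1]

rank→(start, suffix):
  0 → (8, 'aeagaee')
  1 → (12, 'aee')
  2 → (10, 'agaee')
  3 → (3, 'agfgdaeagaee')
  4 → (0, 'bcfagfgdaeagaee')
  5 → (1, 'cfagfgdaeagaee')
  6 → (7, 'daeagaee')
  7 → (14, 'e')
  8 → (9, 'eagaee')
  9 → (13, 'ee')
  10 → (2, 'fagfgdaeagaee')
  11 → (5, 'fgdaeagaee')
  12 → (11, 'gaee')
  13 → (6, 'gdaeagaee')
  14 → (4, 'gfgdaeagaee')

SA = [8, 12, 10, 3, 0, 1, 7, 14, 9, 13, 2, 5, 11, 6, 4]
rank  pair      lcp
   1  s[8:],s[12:]  2  'ae'
   2  s[12:],s[10:]  1  'a'
   3  s[10:],s[3:]  2  'ag'
   4  s[3:],s[0:]  0  ''
   5  s[0:],s[1:]  0  ''
   6  s[1:],s[7:]  0  ''
   7  s[7:],s[14:]  0  ''
   8  s[14:],s[9:]  1  'e'
   9  s[9:],s[13:]  1  'e'
  10  s[13:],s[2:]  0  ''
  11  s[2:],s[5:]  1  'f'
  12  s[5:],s[11:]  0  ''
  13  s[11:],s[6:]  1  'g'
  14  s[6:],s[4:]  1  'g'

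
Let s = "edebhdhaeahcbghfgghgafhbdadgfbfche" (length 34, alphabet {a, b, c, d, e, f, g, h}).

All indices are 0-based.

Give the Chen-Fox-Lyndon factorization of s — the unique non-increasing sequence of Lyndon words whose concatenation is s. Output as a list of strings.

emit factor 1: 'e' (i=0, period=1)
emit factor 2: 'de' (i=1, period=2)
emit factor 3: 'bhdh' (i=3, period=4)
emit factor 4: 'aeahcbghfgghgafhbd' (i=7, period=18)
emit factor 5: 'adgfbfche' (i=25, period=9)

["e", "de", "bhdh", "aeahcbghfgghgafhbd", "adgfbfche"]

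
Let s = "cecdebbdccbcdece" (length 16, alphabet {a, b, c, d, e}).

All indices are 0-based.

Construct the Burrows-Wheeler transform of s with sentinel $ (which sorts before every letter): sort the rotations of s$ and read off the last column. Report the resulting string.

rank  rotation           last
    0  $cecdebbdccbcdece  e
    1  bbdccbcdece$cecde  e
    2  bcdece$cecdebbdcc  c
    3  bdccbcdece$cecdeb  b
    4  cbcdece$cecdebbdc  c
    5  ccbcdece$cecdebbd  d
    6  cdebbdccbcdece$ce  e
    7  cdece$cecdebbdccb  b
    8  ce$cecdebbdccbcde  e
    9  cecdebbdccbcdece$  $
   10  dccbcdece$cecdebb  b
   11  debbdccbcdece$cec  c
   12  dece$cecdebbdccbc  c
   13  e$cecdebbdccbcdec  c
   14  ebbdccbcdece$cecd  d
   15  ecdebbdccbcdece$c  c
   16  ece$cecdebbdccbcd  d

eecbcdebe$bcccdcd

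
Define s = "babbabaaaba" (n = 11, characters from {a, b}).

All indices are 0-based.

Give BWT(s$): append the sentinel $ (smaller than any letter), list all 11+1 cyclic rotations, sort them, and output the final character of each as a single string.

rank  rotation      last
    0  $babbabaaaba  a
    1  a$babbabaaab  b
    2  aaaba$babbab  b
    3  aaba$babbaba  a
    4  aba$babbabaa  a
    5  abaaaba$babb  b
    6  abbabaaaba$b  b
    7  ba$babbabaaa  a
    8  baaaba$babba  a
    9  babaaaba$bab  b
   10  babbabaaaba$  $
   11  bbabaaaba$ba  a

abbaabbaab$a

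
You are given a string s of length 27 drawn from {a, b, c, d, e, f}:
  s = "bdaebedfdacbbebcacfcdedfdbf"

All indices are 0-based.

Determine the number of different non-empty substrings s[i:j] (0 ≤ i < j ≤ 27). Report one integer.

347

sorted suffixes:
  #0 SA[0]=9  'acbbebcacfcdedfdbf'
  #1 SA[1]=16  'acfcdedfdbf'
  #2 SA[2]=2  'aebedfdacbbebcacfcdedfdbf'
  #3 SA[3]=11  'bbebcacfcdedfdbf'
  #4 SA[4]=14  'bcacfcdedfdbf'
  #5 SA[5]=0  'bdaebedfdacbbebcacfcdedfdbf'
  #6 SA[6]=12  'bebcacfcdedfdbf'
  #7 SA[7]=4  'bedfdacbbebcacfcdedfdbf'
  #8 SA[8]=25  'bf'
  #9 SA[9]=15  'cacfcdedfdbf'
  #10 SA[10]=10  'cbbebcacfcdedfdbf'
  #11 SA[11]=19  'cdedfdbf'
  #12 SA[12]=17  'cfcdedfdbf'
  #13 SA[13]=8  'dacbbebcacfcdedfdbf'
  #14 SA[14]=1  'daebedfdacbbebcacfcdedfdbf'
  #15 SA[15]=24  'dbf'
  #16 SA[16]=20  'dedfdbf'
  #17 SA[17]=6  'dfdacbbebcacfcdedfdbf'
  #18 SA[18]=22  'dfdbf'
  #19 SA[19]=13  'ebcacfcdedfdbf'
  #20 SA[20]=3  'ebedfdacbbebcacfcdedfdbf'
  #21 SA[21]=5  'edfdacbbebcacfcdedfdbf'
  #22 SA[22]=21  'edfdbf'
  #23 SA[23]=26  'f'
  #24 SA[24]=18  'fcdedfdbf'
  #25 SA[25]=7  'fdacbbebcacfcdedfdbf'
  #26 SA[26]=23  'fdbf'

SA = [9, 16, 2, 11, 14, 0, 12, 4, 25, 15, 10, 19, 17, 8, 1, 24, 20, 6, 22, 13, 3, 5, 21, 26, 18, 7, 23]
i: (SA[i-1],SA[i]) lcp shared
  1: (9,16) 2 'ac'
  2: (16,2) 1 'a'
  3: (2,11) 0 ''
  4: (11,14) 1 'b'
  5: (14,0) 1 'b'
  6: (0,12) 1 'b'
  7: (12,4) 2 'be'
  8: (4,25) 1 'b'
  9: (25,15) 0 ''
  10: (15,10) 1 'c'
  11: (10,19) 1 'c'
  12: (19,17) 1 'c'
  13: (17,8) 0 ''
  14: (8,1) 2 'da'
  15: (1,24) 1 'd'
  16: (24,20) 1 'd'
  17: (20,6) 1 'd'
  18: (6,22) 3 'dfd'
  19: (22,13) 0 ''
  20: (13,3) 2 'eb'
  21: (3,5) 1 'e'
  22: (5,21) 4 'edfd'
  23: (21,26) 0 ''
  24: (26,18) 1 'f'
  25: (18,7) 1 'f'
  26: (7,23) 2 'fd'

n(n+1)/2 = 27·28/2 = 378
Σ LCP = 0 + 2 + 1 + 0 + 1 + 1 + 1 + 2 + 1 + 0 + 1 + 1 + 1 + 0 + 2 + 1 + 1 + 1 + 3 + 0 + 2 + 1 + 4 + 0 + 1 + 1 + 2 = 31
distinct = 378 − 31 = 347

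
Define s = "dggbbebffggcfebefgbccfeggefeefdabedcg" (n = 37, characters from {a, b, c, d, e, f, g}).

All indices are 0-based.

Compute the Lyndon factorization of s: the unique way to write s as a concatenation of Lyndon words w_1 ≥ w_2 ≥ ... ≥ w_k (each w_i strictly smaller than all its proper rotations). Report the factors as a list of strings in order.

["dgg", "bbebffggcfebefgbccfeggefeefd", "abedcg"]

emit factor 1: 'dgg' (i=0, period=3)
emit factor 2: 'bbebffggcfebefgbccfeggefeefd' (i=3, period=28)
emit factor 3: 'abedcg' (i=31, period=6)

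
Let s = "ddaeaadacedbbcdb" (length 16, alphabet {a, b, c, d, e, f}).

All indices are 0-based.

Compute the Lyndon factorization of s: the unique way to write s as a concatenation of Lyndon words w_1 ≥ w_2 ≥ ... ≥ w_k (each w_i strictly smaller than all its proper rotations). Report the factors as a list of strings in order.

["d", "d", "ae", "aadacedbbcdb"]

emit factor 1: 'd' (i=0, period=1)
emit factor 2: 'd' (i=1, period=1)
emit factor 3: 'ae' (i=2, period=2)
emit factor 4: 'aadacedbbcdb' (i=4, period=12)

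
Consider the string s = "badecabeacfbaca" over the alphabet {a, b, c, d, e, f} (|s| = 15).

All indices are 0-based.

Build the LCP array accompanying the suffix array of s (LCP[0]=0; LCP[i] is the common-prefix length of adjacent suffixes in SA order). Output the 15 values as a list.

rank | idx | suffix
   0 |  14 | a
   1 |   5 | abeacfbaca
   2 |  12 | aca
   3 |   8 | acfbaca
   4 |   1 | adecabeacfbaca
   5 |  11 | baca
   6 |   0 | badecabeacfbaca
   7 |   6 | beacfbaca
   8 |  13 | ca
   9 |   4 | cabeacfbaca
  10 |   9 | cfbaca
  11 |   2 | decabeacfbaca
  12 |   7 | eacfbaca
  13 |   3 | ecabeacfbaca
  14 |  10 | fbaca

SA = [14, 5, 12, 8, 1, 11, 0, 6, 13, 4, 9, 2, 7, 3, 10]
rank  pair      lcp
   1  s[14:],s[5:]  1  'a'
   2  s[5:],s[12:]  1  'a'
   3  s[12:],s[8:]  2  'ac'
   4  s[8:],s[1:]  1  'a'
   5  s[1:],s[11:]  0  ''
   6  s[11:],s[0:]  2  'ba'
   7  s[0:],s[6:]  1  'b'
   8  s[6:],s[13:]  0  ''
   9  s[13:],s[4:]  2  'ca'
  10  s[4:],s[9:]  1  'c'
  11  s[9:],s[2:]  0  ''
  12  s[2:],s[7:]  0  ''
  13  s[7:],s[3:]  1  'e'
  14  s[3:],s[10:]  0  ''

[0, 1, 1, 2, 1, 0, 2, 1, 0, 2, 1, 0, 0, 1, 0]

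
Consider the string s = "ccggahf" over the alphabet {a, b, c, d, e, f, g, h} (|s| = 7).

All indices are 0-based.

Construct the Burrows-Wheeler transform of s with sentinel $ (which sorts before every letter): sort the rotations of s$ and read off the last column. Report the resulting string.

rank  rotation  last
    0  $ccggahf  f
    1  ahf$ccgg  g
    2  ccggahf$  $
    3  cggahf$c  c
    4  f$ccggah  h
    5  gahf$ccg  g
    6  ggahf$cc  c
    7  hf$ccgga  a

fg$chgca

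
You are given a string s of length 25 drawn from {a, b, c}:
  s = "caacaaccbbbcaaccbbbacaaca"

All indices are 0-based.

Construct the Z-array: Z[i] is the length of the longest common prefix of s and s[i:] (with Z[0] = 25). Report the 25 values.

Z[0]=25
i=1: fresh scan; Z[1]=0
i=2: fresh scan; Z[2]=0
i=3: fresh scan; Z[3]=4 extend→box=[3,7)
i=4: min(r-i=3, Z[1]=0)=0; Z[4]=0
i=5: min(r-i=2, Z[2]=0)=0; Z[5]=0
i=6: min(r-i=1, Z[3]=4)=1; Z[6]=1
i=7: fresh scan; Z[7]=1 extend→box=[7,8)
i=8: fresh scan; Z[8]=0
i=9: fresh scan; Z[9]=0
i=10: fresh scan; Z[10]=0
i=11: fresh scan; Z[11]=4 extend→box=[11,15)
i=12: min(r-i=3, Z[1]=0)=0; Z[12]=0
i=13: min(r-i=2, Z[2]=0)=0; Z[13]=0
i=14: min(r-i=1, Z[3]=4)=1; Z[14]=1
i=15: fresh scan; Z[15]=1 extend→box=[15,16)
i=16: fresh scan; Z[16]=0
i=17: fresh scan; Z[17]=0
i=18: fresh scan; Z[18]=0
i=19: fresh scan; Z[19]=0
i=20: fresh scan; Z[20]=5 extend→box=[20,25)
i=21: min(r-i=4, Z[1]=0)=0; Z[21]=0
i=22: min(r-i=3, Z[2]=0)=0; Z[22]=0
i=23: min(r-i=2, Z[3]=4)=2; Z[23]=2
i=24: min(r-i=1, Z[4]=0)=0; Z[24]=0

[25, 0, 0, 4, 0, 0, 1, 1, 0, 0, 0, 4, 0, 0, 1, 1, 0, 0, 0, 0, 5, 0, 0, 2, 0]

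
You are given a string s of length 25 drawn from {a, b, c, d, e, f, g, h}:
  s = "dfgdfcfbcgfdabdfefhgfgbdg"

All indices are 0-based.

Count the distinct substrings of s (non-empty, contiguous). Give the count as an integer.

sorted suffixes:
  #0 SA[0]=12  'abdfefhgfgbdg'
  #1 SA[1]=7  'bcgfdabdfefhgfgbdg'
  #2 SA[2]=13  'bdfefhgfgbdg'
  #3 SA[3]=22  'bdg'
  #4 SA[4]=5  'cfbcgfdabdfefhgfgbdg'
  #5 SA[5]=8  'cgfdabdfefhgfgbdg'
  #6 SA[6]=11  'dabdfefhgfgbdg'
  #7 SA[7]=3  'dfcfbcgfdabdfefhgfgbdg'
  #8 SA[8]=14  'dfefhgfgbdg'
  #9 SA[9]=0  'dfgdfcfbcgfdabdfefhgfgbdg'
  #10 SA[10]=23  'dg'
  #11 SA[11]=16  'efhgfgbdg'
  #12 SA[12]=6  'fbcgfdabdfefhgfgbdg'
  #13 SA[13]=4  'fcfbcgfdabdfefhgfgbdg'
  #14 SA[14]=10  'fdabdfefhgfgbdg'
  #15 SA[15]=15  'fefhgfgbdg'
  #16 SA[16]=20  'fgbdg'
  #17 SA[17]=1  'fgdfcfbcgfdabdfefhgfgbdg'
  #18 SA[18]=17  'fhgfgbdg'
  #19 SA[19]=24  'g'
  #20 SA[20]=21  'gbdg'
  #21 SA[21]=2  'gdfcfbcgfdabdfefhgfgbdg'
  #22 SA[22]=9  'gfdabdfefhgfgbdg'
  #23 SA[23]=19  'gfgbdg'
  #24 SA[24]=18  'hgfgbdg'

SA = [12, 7, 13, 22, 5, 8, 11, 3, 14, 0, 23, 16, 6, 4, 10, 15, 20, 1, 17, 24, 21, 2, 9, 19, 18]
rank  pair      lcp
   1  s[12:],s[7:]  0  ''
   2  s[7:],s[13:]  1  'b'
   3  s[13:],s[22:]  2  'bd'
   4  s[22:],s[5:]  0  ''
   5  s[5:],s[8:]  1  'c'
   6  s[8:],s[11:]  0  ''
   7  s[11:],s[3:]  1  'd'
   8  s[3:],s[14:]  2  'df'
   9  s[14:],s[0:]  2  'df'
  10  s[0:],s[23:]  1  'd'
  11  s[23:],s[16:]  0  ''
  12  s[16:],s[6:]  0  ''
  13  s[6:],s[4:]  1  'f'
  14  s[4:],s[10:]  1  'f'
  15  s[10:],s[15:]  1  'f'
  16  s[15:],s[20:]  1  'f'
  17  s[20:],s[1:]  2  'fg'
  18  s[1:],s[17:]  1  'f'
  19  s[17:],s[24:]  0  ''
  20  s[24:],s[21:]  1  'g'
  21  s[21:],s[2:]  1  'g'
  22  s[2:],s[9:]  1  'g'
  23  s[9:],s[19:]  2  'gf'
  24  s[19:],s[18:]  0  ''

n(n+1)/2 = 25·26/2 = 325
Σ LCP = 0 + 0 + 1 + 2 + 0 + 1 + 0 + 1 + 2 + 2 + 1 + 0 + 0 + 1 + 1 + 1 + 1 + 2 + 1 + 0 + 1 + 1 + 1 + 2 + 0 = 22
distinct = 325 − 22 = 303

303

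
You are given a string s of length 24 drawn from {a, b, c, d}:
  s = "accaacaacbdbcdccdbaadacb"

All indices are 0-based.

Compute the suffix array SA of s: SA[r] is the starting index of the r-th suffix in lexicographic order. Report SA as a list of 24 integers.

[3, 6, 18, 4, 21, 7, 0, 19, 23, 17, 11, 9, 2, 5, 22, 8, 1, 14, 15, 12, 20, 16, 10, 13]

rank | idx | suffix
   0 |   3 | aacaacbdbcdccdbaadacb
   1 |   6 | aacbdbcdccdbaadacb
   2 |  18 | aadacb
   3 |   4 | acaacbdbcdccdbaadacb
   4 |  21 | acb
   5 |   7 | acbdbcdccdbaadacb
   6 |   0 | accaacaacbdbcdccdbaadacb
   7 |  19 | adacb
   8 |  23 | b
   9 |  17 | baadacb
  10 |  11 | bcdccdbaadacb
  11 |   9 | bdbcdccdbaadacb
  12 |   2 | caacaacbdbcdccdbaadacb
  13 |   5 | caacbdbcdccdbaadacb
  14 |  22 | cb
  15 |   8 | cbdbcdccdbaadacb
  16 |   1 | ccaacaacbdbcdccdbaadacb
  17 |  14 | ccdbaadacb
  18 |  15 | cdbaadacb
  19 |  12 | cdccdbaadacb
  20 |  20 | dacb
  21 |  16 | dbaadacb
  22 |  10 | dbcdccdbaadacb
  23 |  13 | dccdbaadacb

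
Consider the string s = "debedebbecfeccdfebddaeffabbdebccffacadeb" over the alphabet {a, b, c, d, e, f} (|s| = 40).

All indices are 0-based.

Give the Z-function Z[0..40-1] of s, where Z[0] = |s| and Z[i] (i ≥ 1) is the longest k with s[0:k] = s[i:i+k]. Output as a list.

Z[0]=40
i=1: fresh scan; Z[1]=0
i=2: fresh scan; Z[2]=0
i=3: fresh scan; Z[3]=0
i=4: fresh scan; Z[4]=3 extend→box=[4,7)
i=5: min(r-i=2, Z[1]=0)=0; Z[5]=0
i=6: min(r-i=1, Z[2]=0)=0; Z[6]=0
i=7: fresh scan; Z[7]=0
i=8: fresh scan; Z[8]=0
i=9: fresh scan; Z[9]=0
i=10: fresh scan; Z[10]=0
i=11: fresh scan; Z[11]=0
i=12: fresh scan; Z[12]=0
i=13: fresh scan; Z[13]=0
i=14: fresh scan; Z[14]=1 extend→box=[14,15)
i=15: fresh scan; Z[15]=0
i=16: fresh scan; Z[16]=0
i=17: fresh scan; Z[17]=0
i=18: fresh scan; Z[18]=1 extend→box=[18,19)
i=19: fresh scan; Z[19]=1 extend→box=[19,20)
i=20: fresh scan; Z[20]=0
i=21: fresh scan; Z[21]=0
i=22: fresh scan; Z[22]=0
i=23: fresh scan; Z[23]=0
i=24: fresh scan; Z[24]=0
i=25: fresh scan; Z[25]=0
i=26: fresh scan; Z[26]=0
i=27: fresh scan; Z[27]=3 extend→box=[27,30)
i=28: min(r-i=2, Z[1]=0)=0; Z[28]=0
i=29: min(r-i=1, Z[2]=0)=0; Z[29]=0
i=30: fresh scan; Z[30]=0
i=31: fresh scan; Z[31]=0
i=32: fresh scan; Z[32]=0
i=33: fresh scan; Z[33]=0
i=34: fresh scan; Z[34]=0
i=35: fresh scan; Z[35]=0
i=36: fresh scan; Z[36]=0
i=37: fresh scan; Z[37]=3 extend→box=[37,40)
i=38: min(r-i=2, Z[1]=0)=0; Z[38]=0
i=39: min(r-i=1, Z[2]=0)=0; Z[39]=0

[40, 0, 0, 0, 3, 0, 0, 0, 0, 0, 0, 0, 0, 0, 1, 0, 0, 0, 1, 1, 0, 0, 0, 0, 0, 0, 0, 3, 0, 0, 0, 0, 0, 0, 0, 0, 0, 3, 0, 0]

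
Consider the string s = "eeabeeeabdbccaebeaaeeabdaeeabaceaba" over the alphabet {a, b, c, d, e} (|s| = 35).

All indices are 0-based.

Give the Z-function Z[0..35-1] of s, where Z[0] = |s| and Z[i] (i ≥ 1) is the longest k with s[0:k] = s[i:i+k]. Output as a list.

Z[0]=35
i=1: i≥r, start 0; Z[1]=1 grow→box=[1,2)
i=2: i≥r, start 0; Z[2]=0
i=3: i≥r, start 0; Z[3]=0
i=4: i≥r, start 0; Z[4]=2 grow→box=[4,6)
i=5: min(r-i=1, Z[1]=1)=1; Z[5]=4 grow→box=[5,9)
i=6: min(r-i=3, Z[1]=1)=1; Z[6]=1
i=7: min(r-i=2, Z[2]=0)=0; Z[7]=0
i=8: min(r-i=1, Z[3]=0)=0; Z[8]=0
i=9: i≥r, start 0; Z[9]=0
i=10: i≥r, start 0; Z[10]=0
i=11: i≥r, start 0; Z[11]=0
i=12: i≥r, start 0; Z[12]=0
i=13: i≥r, start 0; Z[13]=0
i=14: i≥r, start 0; Z[14]=1 grow→box=[14,15)
i=15: i≥r, start 0; Z[15]=0
i=16: i≥r, start 0; Z[16]=1 grow→box=[16,17)
i=17: i≥r, start 0; Z[17]=0
i=18: i≥r, start 0; Z[18]=0
i=19: i≥r, start 0; Z[19]=4 grow→box=[19,23)
i=20: min(r-i=3, Z[1]=1)=1; Z[20]=1
i=21: min(r-i=2, Z[2]=0)=0; Z[21]=0
i=22: min(r-i=1, Z[3]=0)=0; Z[22]=0
i=23: i≥r, start 0; Z[23]=0
i=24: i≥r, start 0; Z[24]=0
i=25: i≥r, start 0; Z[25]=4 grow→box=[25,29)
i=26: min(r-i=3, Z[1]=1)=1; Z[26]=1
i=27: min(r-i=2, Z[2]=0)=0; Z[27]=0
i=28: min(r-i=1, Z[3]=0)=0; Z[28]=0
i=29: i≥r, start 0; Z[29]=0
i=30: i≥r, start 0; Z[30]=0
i=31: i≥r, start 0; Z[31]=1 grow→box=[31,32)
i=32: i≥r, start 0; Z[32]=0
i=33: i≥r, start 0; Z[33]=0
i=34: i≥r, start 0; Z[34]=0

[35, 1, 0, 0, 2, 4, 1, 0, 0, 0, 0, 0, 0, 0, 1, 0, 1, 0, 0, 4, 1, 0, 0, 0, 0, 4, 1, 0, 0, 0, 0, 1, 0, 0, 0]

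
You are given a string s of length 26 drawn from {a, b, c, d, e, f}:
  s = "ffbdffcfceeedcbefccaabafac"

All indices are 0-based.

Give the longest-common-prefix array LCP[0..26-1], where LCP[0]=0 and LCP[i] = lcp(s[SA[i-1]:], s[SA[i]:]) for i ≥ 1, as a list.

[0, 1, 1, 1, 0, 1, 1, 0, 1, 1, 1, 1, 1, 0, 1, 0, 1, 2, 1, 0, 1, 1, 2, 2, 1, 2]

rank→(start, suffix):
  0 → (19, 'aabafac')
  1 → (20, 'abafac')
  2 → (24, 'ac')
  3 → (22, 'afac')
  4 → (21, 'bafac')
  5 → (2, 'bdffcfceeedcbefccaabafac')
  6 → (14, 'befccaabafac')
  7 → (25, 'c')
  8 → (18, 'caabafac')
  9 → (13, 'cbefccaabafac')
  10 → (17, 'ccaabafac')
  11 → (8, 'ceeedcbefccaabafac')
  12 → (6, 'cfceeedcbefccaabafac')
  13 → (12, 'dcbefccaabafac')
  14 → (3, 'dffcfceeedcbefccaabafac')
  15 → (11, 'edcbefccaabafac')
  16 → (10, 'eedcbefccaabafac')
  17 → (9, 'eeedcbefccaabafac')
  18 → (15, 'efccaabafac')
  19 → (23, 'fac')
  20 → (1, 'fbdffcfceeedcbefccaabafac')
  21 → (16, 'fccaabafac')
  22 → (7, 'fceeedcbefccaabafac')
  23 → (5, 'fcfceeedcbefccaabafac')
  24 → (0, 'ffbdffcfceeedcbefccaabafac')
  25 → (4, 'ffcfceeedcbefccaabafac')

SA = [19, 20, 24, 22, 21, 2, 14, 25, 18, 13, 17, 8, 6, 12, 3, 11, 10, 9, 15, 23, 1, 16, 7, 5, 0, 4]
i: (SA[i-1],SA[i]) lcp shared
  1: (19,20) 1 'a'
  2: (20,24) 1 'a'
  3: (24,22) 1 'a'
  4: (22,21) 0 ''
  5: (21,2) 1 'b'
  6: (2,14) 1 'b'
  7: (14,25) 0 ''
  8: (25,18) 1 'c'
  9: (18,13) 1 'c'
  10: (13,17) 1 'c'
  11: (17,8) 1 'c'
  12: (8,6) 1 'c'
  13: (6,12) 0 ''
  14: (12,3) 1 'd'
  15: (3,11) 0 ''
  16: (11,10) 1 'e'
  17: (10,9) 2 'ee'
  18: (9,15) 1 'e'
  19: (15,23) 0 ''
  20: (23,1) 1 'f'
  21: (1,16) 1 'f'
  22: (16,7) 2 'fc'
  23: (7,5) 2 'fc'
  24: (5,0) 1 'f'
  25: (0,4) 2 'ff'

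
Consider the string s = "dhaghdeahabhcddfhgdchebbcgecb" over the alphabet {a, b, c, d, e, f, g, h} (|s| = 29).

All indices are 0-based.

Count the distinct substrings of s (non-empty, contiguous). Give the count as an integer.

rank→(start, suffix):
  0 → (9, 'abhcddfhgdchebbcgecb')
  1 → (2, 'aghdeahabhcddfhgdchebbcgecb')
  2 → (7, 'ahabhcddfhgdchebbcgecb')
  3 → (28, 'b')
  4 → (22, 'bbcgecb')
  5 → (23, 'bcgecb')
  6 → (10, 'bhcddfhgdchebbcgecb')
  7 → (27, 'cb')
  8 → (12, 'cddfhgdchebbcgecb')
  9 → (24, 'cgecb')
  10 → (19, 'chebbcgecb')
  11 → (18, 'dchebbcgecb')
  12 → (13, 'ddfhgdchebbcgecb')
  13 → (5, 'deahabhcddfhgdchebbcgecb')
  14 → (14, 'dfhgdchebbcgecb')
  15 → (0, 'dhaghdeahabhcddfhgdchebbcgecb')
  16 → (6, 'eahabhcddfhgdchebbcgecb')
  17 → (21, 'ebbcgecb')
  18 → (26, 'ecb')
  19 → (15, 'fhgdchebbcgecb')
  20 → (17, 'gdchebbcgecb')
  21 → (25, 'gecb')
  22 → (3, 'ghdeahabhcddfhgdchebbcgecb')
  23 → (8, 'habhcddfhgdchebbcgecb')
  24 → (1, 'haghdeahabhcddfhgdchebbcgecb')
  25 → (11, 'hcddfhgdchebbcgecb')
  26 → (4, 'hdeahabhcddfhgdchebbcgecb')
  27 → (20, 'hebbcgecb')
  28 → (16, 'hgdchebbcgecb')

SA = [9, 2, 7, 28, 22, 23, 10, 27, 12, 24, 19, 18, 13, 5, 14, 0, 6, 21, 26, 15, 17, 25, 3, 8, 1, 11, 4, 20, 16]
rank  pair      lcp
   1  s[9:],s[2:]  1  'a'
   2  s[2:],s[7:]  1  'a'
   3  s[7:],s[28:]  0  ''
   4  s[28:],s[22:]  1  'b'
   5  s[22:],s[23:]  1  'b'
   6  s[23:],s[10:]  1  'b'
   7  s[10:],s[27:]  0  ''
   8  s[27:],s[12:]  1  'c'
   9  s[12:],s[24:]  1  'c'
  10  s[24:],s[19:]  1  'c'
  11  s[19:],s[18:]  0  ''
  12  s[18:],s[13:]  1  'd'
  13  s[13:],s[5:]  1  'd'
  14  s[5:],s[14:]  1  'd'
  15  s[14:],s[0:]  1  'd'
  16  s[0:],s[6:]  0  ''
  17  s[6:],s[21:]  1  'e'
  18  s[21:],s[26:]  1  'e'
  19  s[26:],s[15:]  0  ''
  20  s[15:],s[17:]  0  ''
  21  s[17:],s[25:]  1  'g'
  22  s[25:],s[3:]  1  'g'
  23  s[3:],s[8:]  0  ''
  24  s[8:],s[1:]  2  'ha'
  25  s[1:],s[11:]  1  'h'
  26  s[11:],s[4:]  1  'h'
  27  s[4:],s[20:]  1  'h'
  28  s[20:],s[16:]  1  'h'

n(n+1)/2 = 29·30/2 = 435
Σ LCP = 0 + 1 + 1 + 0 + 1 + 1 + 1 + 0 + 1 + 1 + 1 + 0 + 1 + 1 + 1 + 1 + 0 + 1 + 1 + 0 + 0 + 1 + 1 + 0 + 2 + 1 + 1 + 1 + 1 = 22
distinct = 435 − 22 = 413

413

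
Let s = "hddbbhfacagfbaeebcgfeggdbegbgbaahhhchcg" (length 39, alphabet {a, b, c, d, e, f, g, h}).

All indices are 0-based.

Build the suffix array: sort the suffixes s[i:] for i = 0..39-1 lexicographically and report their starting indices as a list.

sorted suffixes:
  #0 SA[0]=30  'aahhhchcg'
  #1 SA[1]=7  'acagfbaeebcgfeggdbegbgbaahhhchcg'
  #2 SA[2]=13  'aeebcgfeggdbegbgbaahhhchcg'
  #3 SA[3]=9  'agfbaeebcgfeggdbegbgbaahhhchcg'
  #4 SA[4]=31  'ahhhchcg'
  #5 SA[5]=29  'baahhhchcg'
  #6 SA[6]=12  'baeebcgfeggdbegbgbaahhhchcg'
  #7 SA[7]=3  'bbhfacagfbaeebcgfeggdbegbgbaahhhchcg'
  #8 SA[8]=16  'bcgfeggdbegbgbaahhhchcg'
  #9 SA[9]=24  'begbgbaahhhchcg'
  #10 SA[10]=27  'bgbaahhhchcg'
  #11 SA[11]=4  'bhfacagfbaeebcgfeggdbegbgbaahhhchcg'
  #12 SA[12]=8  'cagfbaeebcgfeggdbegbgbaahhhchcg'
  #13 SA[13]=37  'cg'
  #14 SA[14]=17  'cgfeggdbegbgbaahhhchcg'
  #15 SA[15]=35  'chcg'
  #16 SA[16]=2  'dbbhfacagfbaeebcgfeggdbegbgbaahhhchcg'
  #17 SA[17]=23  'dbegbgbaahhhchcg'
  #18 SA[18]=1  'ddbbhfacagfbaeebcgfeggdbegbgbaahhhchcg'
  #19 SA[19]=15  'ebcgfeggdbegbgbaahhhchcg'
  #20 SA[20]=14  'eebcgfeggdbegbgbaahhhchcg'
  #21 SA[21]=25  'egbgbaahhhchcg'
  #22 SA[22]=20  'eggdbegbgbaahhhchcg'
  #23 SA[23]=6  'facagfbaeebcgfeggdbegbgbaahhhchcg'
  #24 SA[24]=11  'fbaeebcgfeggdbegbgbaahhhchcg'
  #25 SA[25]=19  'feggdbegbgbaahhhchcg'
  #26 SA[26]=38  'g'
  #27 SA[27]=28  'gbaahhhchcg'
  #28 SA[28]=26  'gbgbaahhhchcg'
  #29 SA[29]=22  'gdbegbgbaahhhchcg'
  #30 SA[30]=10  'gfbaeebcgfeggdbegbgbaahhhchcg'
  #31 SA[31]=18  'gfeggdbegbgbaahhhchcg'
  #32 SA[32]=21  'ggdbegbgbaahhhchcg'
  #33 SA[33]=36  'hcg'
  #34 SA[34]=34  'hchcg'
  #35 SA[35]=0  'hddbbhfacagfbaeebcgfeggdbegbgbaahhhchcg'
  #36 SA[36]=5  'hfacagfbaeebcgfeggdbegbgbaahhhchcg'
  #37 SA[37]=33  'hhchcg'
  #38 SA[38]=32  'hhhchcg'

[30, 7, 13, 9, 31, 29, 12, 3, 16, 24, 27, 4, 8, 37, 17, 35, 2, 23, 1, 15, 14, 25, 20, 6, 11, 19, 38, 28, 26, 22, 10, 18, 21, 36, 34, 0, 5, 33, 32]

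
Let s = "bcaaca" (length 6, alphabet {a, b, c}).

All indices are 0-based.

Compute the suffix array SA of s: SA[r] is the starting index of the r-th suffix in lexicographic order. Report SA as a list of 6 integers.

sorted suffixes:
  #0 SA[0]=5  'a'
  #1 SA[1]=2  'aaca'
  #2 SA[2]=3  'aca'
  #3 SA[3]=0  'bcaaca'
  #4 SA[4]=4  'ca'
  #5 SA[5]=1  'caaca'

[5, 2, 3, 0, 4, 1]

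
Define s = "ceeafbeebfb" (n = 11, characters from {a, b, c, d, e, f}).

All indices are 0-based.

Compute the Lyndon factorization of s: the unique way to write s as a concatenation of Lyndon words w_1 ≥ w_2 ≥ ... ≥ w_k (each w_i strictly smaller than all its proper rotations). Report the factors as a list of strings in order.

["cee", "afbeebfb"]

emit factor 1: 'cee' (i=0, period=3)
emit factor 2: 'afbeebfb' (i=3, period=8)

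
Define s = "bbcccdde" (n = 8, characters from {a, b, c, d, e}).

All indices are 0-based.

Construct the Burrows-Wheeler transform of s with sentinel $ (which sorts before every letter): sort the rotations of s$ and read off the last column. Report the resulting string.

rank  rotation   last
    0  $bbcccdde  e
    1  bbcccdde$  $
    2  bcccdde$b  b
    3  cccdde$bb  b
    4  ccdde$bbc  c
    5  cdde$bbcc  c
    6  dde$bbccc  c
    7  de$bbcccd  d
    8  e$bbcccdd  d

e$bbcccdd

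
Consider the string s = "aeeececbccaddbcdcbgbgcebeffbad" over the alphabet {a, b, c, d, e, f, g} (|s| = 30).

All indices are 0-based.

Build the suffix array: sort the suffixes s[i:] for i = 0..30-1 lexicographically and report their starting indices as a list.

rank | idx | suffix
   0 |  28 | ad
   1 |  10 | addbcdcbgbgcebeffbad
   2 |   0 | aeeececbccaddbcdcbgbgcebeffbad
   3 |  27 | bad
   4 |   7 | bccaddbcdcbgbgcebeffbad
   5 |  13 | bcdcbgbgcebeffbad
   6 |  23 | beffbad
   7 |  17 | bgbgcebeffbad
   8 |  19 | bgcebeffbad
   9 |   9 | caddbcdcbgbgcebeffbad
  10 |   6 | cbccaddbcdcbgbgcebeffbad
  11 |  16 | cbgbgcebeffbad
  12 |   8 | ccaddbcdcbgbgcebeffbad
  13 |  14 | cdcbgbgcebeffbad
  14 |  21 | cebeffbad
  15 |   4 | cecbccaddbcdcbgbgcebeffbad
  16 |  29 | d
  17 |  12 | dbcdcbgbgcebeffbad
  18 |  15 | dcbgbgcebeffbad
  19 |  11 | ddbcdcbgbgcebeffbad
  20 |  22 | ebeffbad
  21 |   5 | ecbccaddbcdcbgbgcebeffbad
  22 |   3 | ececbccaddbcdcbgbgcebeffbad
  23 |   2 | eececbccaddbcdcbgbgcebeffbad
  24 |   1 | eeececbccaddbcdcbgbgcebeffbad
  25 |  24 | effbad
  26 |  26 | fbad
  27 |  25 | ffbad
  28 |  18 | gbgcebeffbad
  29 |  20 | gcebeffbad

[28, 10, 0, 27, 7, 13, 23, 17, 19, 9, 6, 16, 8, 14, 21, 4, 29, 12, 15, 11, 22, 5, 3, 2, 1, 24, 26, 25, 18, 20]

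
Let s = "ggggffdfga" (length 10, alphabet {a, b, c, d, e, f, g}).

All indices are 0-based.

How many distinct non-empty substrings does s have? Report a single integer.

rank→(start, suffix):
  0 → (9, 'a')
  1 → (6, 'dfga')
  2 → (5, 'fdfga')
  3 → (4, 'ffdfga')
  4 → (7, 'fga')
  5 → (8, 'ga')
  6 → (3, 'gffdfga')
  7 → (2, 'ggffdfga')
  8 → (1, 'gggffdfga')
  9 → (0, 'ggggffdfga')

SA = [9, 6, 5, 4, 7, 8, 3, 2, 1, 0]
[i] adj suffixes → lcp
  [1] 9/6 → 0 ('')
  [2] 6/5 → 0 ('')
  [3] 5/4 → 1 ('f')
  [4] 4/7 → 1 ('f')
  [5] 7/8 → 0 ('')
  [6] 8/3 → 1 ('g')
  [7] 3/2 → 1 ('g')
  [8] 2/1 → 2 ('gg')
  [9] 1/0 → 3 ('ggg')

n(n+1)/2 = 10·11/2 = 55
Σ LCP = 0 + 0 + 0 + 1 + 1 + 0 + 1 + 1 + 2 + 3 = 9
distinct = 55 − 9 = 46

46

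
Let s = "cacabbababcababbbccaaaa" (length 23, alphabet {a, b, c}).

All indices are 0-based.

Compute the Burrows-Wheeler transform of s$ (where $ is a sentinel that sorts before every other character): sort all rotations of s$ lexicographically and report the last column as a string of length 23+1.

aaaaccbcbbcbaaaababcba$b

rank  rotation                  last
    0  $cacabbababcababbbccaaaa  a
    1  a$cacabbababcababbbccaaa  a
    2  aa$cacabbababcababbbccaa  a
    3  aaa$cacabbababcababbbcca  a
    4  aaaa$cacabbababcababbbcc  c
    5  ababbbccaaaa$cacabbababc  c
    6  ababcababbbccaaaa$cacabb  b
    7  abbababcababbbccaaaa$cac  c
    8  abbbccaaaa$cacabbababcab  b
    9  abcababbbccaaaa$cacabbab  b
   10  acabbababcababbbccaaaa$c  c
   11  bababcababbbccaaaa$cacab  b
   12  babbbccaaaa$cacabbababca  a
   13  babcababbbccaaaa$cacabba  a
   14  bbababcababbbccaaaa$caca  a
   15  bbbccaaaa$cacabbababcaba  a
   16  bbccaaaa$cacabbababcabab  b
   17  bcababbbccaaaa$cacabbaba  a
   18  bccaaaa$cacabbababcababb  b
   19  caaaa$cacabbababcababbbc  c
   20  cababbbccaaaa$cacabbabab  b
   21  cabbababcababbbccaaaa$ca  a
   22  cacabbababcababbbccaaaa$  $
   23  ccaaaa$cacabbababcababbb  b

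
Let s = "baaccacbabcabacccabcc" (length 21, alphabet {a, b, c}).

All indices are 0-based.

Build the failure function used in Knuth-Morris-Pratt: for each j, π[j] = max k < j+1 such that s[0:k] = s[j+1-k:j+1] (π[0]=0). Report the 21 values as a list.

[0, 0, 0, 0, 0, 0, 0, 1, 2, 1, 0, 0, 1, 2, 0, 0, 0, 0, 1, 0, 0]

π[0] = 0
j=1 s[j]='a': π[1]=0 (border '')
j=2 s[j]='a': π[2]=0 (border '')
j=3 s[j]='c': π[3]=0 (border '')
j=4 s[j]='c': π[4]=0 (border '')
j=5 s[j]='a': π[5]=0 (border '')
j=6 s[j]='c': π[6]=0 (border '')
j=7 s[j]='b': π[7]=1 (border 'b')
j=8 s[j]='a': π[8]=2 (border 'ba')
j=9 s[j]='b': k: 2→0; π[9]=1 (border 'b')
j=10 s[j]='c': k: 1→0; π[10]=0 (border '')
j=11 s[j]='a': π[11]=0 (border '')
j=12 s[j]='b': π[12]=1 (border 'b')
j=13 s[j]='a': π[13]=2 (border 'ba')
j=14 s[j]='c': k: 2→0; π[14]=0 (border '')
j=15 s[j]='c': π[15]=0 (border '')
j=16 s[j]='c': π[16]=0 (border '')
j=17 s[j]='a': π[17]=0 (border '')
j=18 s[j]='b': π[18]=1 (border 'b')
j=19 s[j]='c': k: 1→0; π[19]=0 (border '')
j=20 s[j]='c': π[20]=0 (border '')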